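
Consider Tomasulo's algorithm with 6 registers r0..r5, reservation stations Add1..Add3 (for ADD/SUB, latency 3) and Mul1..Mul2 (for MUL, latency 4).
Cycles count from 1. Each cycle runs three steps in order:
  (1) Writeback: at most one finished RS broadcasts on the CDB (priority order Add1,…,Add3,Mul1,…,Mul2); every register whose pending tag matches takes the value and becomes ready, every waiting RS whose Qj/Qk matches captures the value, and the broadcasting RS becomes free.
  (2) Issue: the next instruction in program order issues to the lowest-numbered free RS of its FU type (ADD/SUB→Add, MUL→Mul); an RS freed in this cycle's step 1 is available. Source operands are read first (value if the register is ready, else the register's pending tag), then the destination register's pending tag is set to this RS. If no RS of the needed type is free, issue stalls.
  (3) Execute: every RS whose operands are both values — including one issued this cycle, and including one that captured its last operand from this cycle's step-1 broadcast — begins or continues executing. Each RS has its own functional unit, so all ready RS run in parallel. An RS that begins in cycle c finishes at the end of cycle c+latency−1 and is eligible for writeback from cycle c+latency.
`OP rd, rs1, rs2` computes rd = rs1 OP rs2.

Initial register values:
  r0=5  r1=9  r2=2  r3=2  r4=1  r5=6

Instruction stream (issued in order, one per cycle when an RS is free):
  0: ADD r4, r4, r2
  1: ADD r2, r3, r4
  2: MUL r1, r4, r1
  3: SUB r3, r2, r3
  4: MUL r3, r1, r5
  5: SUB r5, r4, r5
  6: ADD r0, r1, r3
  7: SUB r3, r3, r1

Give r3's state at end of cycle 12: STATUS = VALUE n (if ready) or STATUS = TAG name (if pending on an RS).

STATUS = TAG Add3

c1: issue ADD r4<-Add1 | r0:5,r1:9,r2:2,r3:2,r4:Add1,r5:6
c2: issue ADD r2<-Add2 | r0:5,r1:9,r2:Add2,r3:2,r4:Add1,r5:6
c3: issue MUL r1<-Mul1 | r0:5,r1:Mul1,r2:Add2,r3:2,r4:Add1,r5:6
c4: CDB Add1=3; issue SUB r3<-Add1 | r0:5,r1:Mul1,r2:Add2,r3:Add1,r4:3,r5:6
c5: issue MUL r3<-Mul2 | r0:5,r1:Mul1,r2:Add2,r3:Mul2,r4:3,r5:6
c6: issue SUB r5<-Add3 | r0:5,r1:Mul1,r2:Add2,r3:Mul2,r4:3,r5:Add3
c7: CDB Add2=5; issue ADD r0<-Add2 | r0:Add2,r1:Mul1,r2:5,r3:Mul2,r4:3,r5:Add3
c8: CDB Mul1=27; stall | r0:Add2,r1:27,r2:5,r3:Mul2,r4:3,r5:Add3
c9: CDB Add3=-3; issue SUB r3<-Add3 | r0:Add2,r1:27,r2:5,r3:Add3,r4:3,r5:-3
c10: CDB Add1=3 | r0:Add2,r1:27,r2:5,r3:Add3,r4:3,r5:-3
c11: - | r0:Add2,r1:27,r2:5,r3:Add3,r4:3,r5:-3
c12: CDB Mul2=162 | r0:Add2,r1:27,r2:5,r3:Add3,r4:3,r5:-3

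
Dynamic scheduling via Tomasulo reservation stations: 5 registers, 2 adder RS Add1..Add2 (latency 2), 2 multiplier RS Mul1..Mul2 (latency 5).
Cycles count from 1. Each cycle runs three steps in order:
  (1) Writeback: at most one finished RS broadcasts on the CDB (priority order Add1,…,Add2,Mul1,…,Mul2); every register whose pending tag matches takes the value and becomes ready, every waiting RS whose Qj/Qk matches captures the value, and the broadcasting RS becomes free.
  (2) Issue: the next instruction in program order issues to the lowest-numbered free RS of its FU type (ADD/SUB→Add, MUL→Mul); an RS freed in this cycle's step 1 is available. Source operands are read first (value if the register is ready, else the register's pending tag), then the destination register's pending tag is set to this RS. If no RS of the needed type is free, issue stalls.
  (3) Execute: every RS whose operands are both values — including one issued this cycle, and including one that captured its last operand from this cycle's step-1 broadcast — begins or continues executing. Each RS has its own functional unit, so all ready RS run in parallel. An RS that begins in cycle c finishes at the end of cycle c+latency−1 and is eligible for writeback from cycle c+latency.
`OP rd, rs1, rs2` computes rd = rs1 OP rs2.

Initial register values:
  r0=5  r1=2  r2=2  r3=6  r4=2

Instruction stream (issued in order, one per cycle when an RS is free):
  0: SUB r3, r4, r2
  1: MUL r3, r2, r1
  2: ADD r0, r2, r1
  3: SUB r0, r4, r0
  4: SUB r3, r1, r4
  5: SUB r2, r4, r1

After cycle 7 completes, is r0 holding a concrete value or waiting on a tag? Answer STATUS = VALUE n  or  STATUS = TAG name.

  c1: issue SUB r3<-Add1  regs: r0:5,r1:2,r2:2,r3:Add1,r4:2
  c2: issue MUL r3<-Mul1  regs: r0:5,r1:2,r2:2,r3:Mul1,r4:2
  c3: CDB Add1=0; issue ADD r0<-Add1  regs: r0:Add1,r1:2,r2:2,r3:Mul1,r4:2
  c4: issue SUB r0<-Add2  regs: r0:Add2,r1:2,r2:2,r3:Mul1,r4:2
  c5: CDB Add1=4; issue SUB r3<-Add1  regs: r0:Add2,r1:2,r2:2,r3:Add1,r4:2
  c6: stall  regs: r0:Add2,r1:2,r2:2,r3:Add1,r4:2
  c7: CDB Add1=0; issue SUB r2<-Add1  regs: r0:Add2,r1:2,r2:Add1,r3:0,r4:2

STATUS = TAG Add2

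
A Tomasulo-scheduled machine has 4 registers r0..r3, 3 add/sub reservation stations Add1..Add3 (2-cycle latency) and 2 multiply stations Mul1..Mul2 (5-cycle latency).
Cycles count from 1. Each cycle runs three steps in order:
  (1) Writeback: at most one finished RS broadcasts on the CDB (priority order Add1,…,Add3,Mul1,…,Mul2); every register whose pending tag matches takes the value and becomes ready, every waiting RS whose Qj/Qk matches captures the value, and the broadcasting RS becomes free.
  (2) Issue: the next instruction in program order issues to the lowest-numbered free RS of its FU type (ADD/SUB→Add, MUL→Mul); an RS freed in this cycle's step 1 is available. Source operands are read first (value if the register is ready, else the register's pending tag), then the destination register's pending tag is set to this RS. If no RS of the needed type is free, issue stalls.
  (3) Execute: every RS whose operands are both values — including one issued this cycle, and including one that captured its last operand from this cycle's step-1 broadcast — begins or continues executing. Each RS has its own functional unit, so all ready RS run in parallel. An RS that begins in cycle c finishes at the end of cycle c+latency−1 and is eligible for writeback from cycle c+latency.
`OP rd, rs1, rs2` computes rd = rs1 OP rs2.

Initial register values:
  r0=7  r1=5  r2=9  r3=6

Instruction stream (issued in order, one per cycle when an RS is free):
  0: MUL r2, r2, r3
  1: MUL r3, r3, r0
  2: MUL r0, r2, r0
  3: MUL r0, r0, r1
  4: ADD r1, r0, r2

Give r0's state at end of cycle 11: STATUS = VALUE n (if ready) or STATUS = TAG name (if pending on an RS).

c1: issue MUL r2<-Mul1 | r0:7,r1:5,r2:Mul1,r3:6
c2: issue MUL r3<-Mul2 | r0:7,r1:5,r2:Mul1,r3:Mul2
c3: stall | r0:7,r1:5,r2:Mul1,r3:Mul2
c4: stall | r0:7,r1:5,r2:Mul1,r3:Mul2
c5: stall | r0:7,r1:5,r2:Mul1,r3:Mul2
c6: CDB Mul1=54; issue MUL r0<-Mul1 | r0:Mul1,r1:5,r2:54,r3:Mul2
c7: CDB Mul2=42; issue MUL r0<-Mul2 | r0:Mul2,r1:5,r2:54,r3:42
c8: issue ADD r1<-Add1 | r0:Mul2,r1:Add1,r2:54,r3:42
c9: - | r0:Mul2,r1:Add1,r2:54,r3:42
c10: - | r0:Mul2,r1:Add1,r2:54,r3:42
c11: CDB Mul1=378 | r0:Mul2,r1:Add1,r2:54,r3:42

STATUS = TAG Mul2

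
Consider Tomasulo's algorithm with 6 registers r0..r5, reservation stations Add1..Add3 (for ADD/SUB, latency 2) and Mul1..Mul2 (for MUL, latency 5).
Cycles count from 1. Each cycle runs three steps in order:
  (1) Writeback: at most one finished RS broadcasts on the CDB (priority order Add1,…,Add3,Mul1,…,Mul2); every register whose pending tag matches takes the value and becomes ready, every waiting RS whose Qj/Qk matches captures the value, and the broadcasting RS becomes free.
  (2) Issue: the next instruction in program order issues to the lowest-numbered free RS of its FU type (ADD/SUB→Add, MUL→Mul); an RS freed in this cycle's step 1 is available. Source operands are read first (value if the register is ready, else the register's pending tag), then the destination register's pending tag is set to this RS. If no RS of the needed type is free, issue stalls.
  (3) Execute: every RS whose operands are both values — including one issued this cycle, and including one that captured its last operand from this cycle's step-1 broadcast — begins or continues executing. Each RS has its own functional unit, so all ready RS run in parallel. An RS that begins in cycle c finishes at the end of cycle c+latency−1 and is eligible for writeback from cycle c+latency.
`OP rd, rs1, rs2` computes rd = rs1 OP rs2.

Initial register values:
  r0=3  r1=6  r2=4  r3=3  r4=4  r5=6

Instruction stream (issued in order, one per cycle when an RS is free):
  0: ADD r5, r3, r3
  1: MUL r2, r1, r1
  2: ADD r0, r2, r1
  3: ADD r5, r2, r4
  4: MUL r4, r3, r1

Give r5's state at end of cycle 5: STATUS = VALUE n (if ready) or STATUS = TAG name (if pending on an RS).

STATUS = TAG Add2

c1: issue ADD r5<-Add1 | r0:3,r1:6,r2:4,r3:3,r4:4,r5:Add1
c2: issue MUL r2<-Mul1 | r0:3,r1:6,r2:Mul1,r3:3,r4:4,r5:Add1
c3: CDB Add1=6; issue ADD r0<-Add1 | r0:Add1,r1:6,r2:Mul1,r3:3,r4:4,r5:6
c4: issue ADD r5<-Add2 | r0:Add1,r1:6,r2:Mul1,r3:3,r4:4,r5:Add2
c5: issue MUL r4<-Mul2 | r0:Add1,r1:6,r2:Mul1,r3:3,r4:Mul2,r5:Add2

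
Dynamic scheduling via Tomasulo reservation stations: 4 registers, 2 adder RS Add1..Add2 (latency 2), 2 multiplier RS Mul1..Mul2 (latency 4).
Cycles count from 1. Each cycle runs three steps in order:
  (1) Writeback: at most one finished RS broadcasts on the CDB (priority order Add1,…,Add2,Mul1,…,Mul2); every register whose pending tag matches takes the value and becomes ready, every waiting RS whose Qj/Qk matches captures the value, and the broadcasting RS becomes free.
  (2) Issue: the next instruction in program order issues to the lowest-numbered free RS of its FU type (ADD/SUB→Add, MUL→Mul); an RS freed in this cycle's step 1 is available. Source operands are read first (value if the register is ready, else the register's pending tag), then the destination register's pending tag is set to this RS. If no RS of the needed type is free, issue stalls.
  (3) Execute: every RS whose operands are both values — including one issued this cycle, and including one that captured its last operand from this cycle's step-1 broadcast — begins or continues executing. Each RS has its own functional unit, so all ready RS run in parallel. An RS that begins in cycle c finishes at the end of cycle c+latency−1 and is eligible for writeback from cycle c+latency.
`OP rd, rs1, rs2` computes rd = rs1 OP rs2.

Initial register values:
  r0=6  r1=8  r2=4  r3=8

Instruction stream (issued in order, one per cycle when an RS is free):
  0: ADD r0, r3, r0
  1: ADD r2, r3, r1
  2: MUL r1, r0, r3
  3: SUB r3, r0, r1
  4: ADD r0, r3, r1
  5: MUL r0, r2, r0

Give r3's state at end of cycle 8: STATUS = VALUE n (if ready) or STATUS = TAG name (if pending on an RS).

cycle 1: issue ADD r0<-Add1 // r0:Add1,r1:8,r2:4,r3:8
cycle 2: issue ADD r2<-Add2 // r0:Add1,r1:8,r2:Add2,r3:8
cycle 3: CDB Add1=14; issue MUL r1<-Mul1 // r0:14,r1:Mul1,r2:Add2,r3:8
cycle 4: CDB Add2=16; issue SUB r3<-Add1 // r0:14,r1:Mul1,r2:16,r3:Add1
cycle 5: issue ADD r0<-Add2 // r0:Add2,r1:Mul1,r2:16,r3:Add1
cycle 6: issue MUL r0<-Mul2 // r0:Mul2,r1:Mul1,r2:16,r3:Add1
cycle 7: CDB Mul1=112 // r0:Mul2,r1:112,r2:16,r3:Add1
cycle 8: - // r0:Mul2,r1:112,r2:16,r3:Add1

STATUS = TAG Add1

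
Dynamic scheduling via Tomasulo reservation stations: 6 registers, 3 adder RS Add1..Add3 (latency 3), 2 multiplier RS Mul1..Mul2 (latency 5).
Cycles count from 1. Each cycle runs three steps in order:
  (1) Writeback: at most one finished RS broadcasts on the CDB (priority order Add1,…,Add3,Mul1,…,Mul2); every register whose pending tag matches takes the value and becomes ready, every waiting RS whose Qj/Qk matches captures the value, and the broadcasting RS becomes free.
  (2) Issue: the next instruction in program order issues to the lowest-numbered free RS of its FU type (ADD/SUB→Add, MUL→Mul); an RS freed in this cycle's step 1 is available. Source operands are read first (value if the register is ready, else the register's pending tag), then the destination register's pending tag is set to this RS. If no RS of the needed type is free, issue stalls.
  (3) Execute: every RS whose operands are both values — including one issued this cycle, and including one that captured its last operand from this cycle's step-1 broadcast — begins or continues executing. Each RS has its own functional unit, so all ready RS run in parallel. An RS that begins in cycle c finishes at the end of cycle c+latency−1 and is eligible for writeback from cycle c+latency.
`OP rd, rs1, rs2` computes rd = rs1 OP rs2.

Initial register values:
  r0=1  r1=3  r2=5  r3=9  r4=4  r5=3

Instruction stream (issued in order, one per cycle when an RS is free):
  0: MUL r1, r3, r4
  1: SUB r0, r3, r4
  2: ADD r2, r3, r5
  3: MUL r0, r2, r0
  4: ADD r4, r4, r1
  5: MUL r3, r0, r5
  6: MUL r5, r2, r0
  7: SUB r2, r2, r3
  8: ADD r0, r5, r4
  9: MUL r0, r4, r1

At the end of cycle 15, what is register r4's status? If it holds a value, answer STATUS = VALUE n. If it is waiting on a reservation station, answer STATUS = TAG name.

cycle 1: issue MUL r1<-Mul1 // r0:1,r1:Mul1,r2:5,r3:9,r4:4,r5:3
cycle 2: issue SUB r0<-Add1 // r0:Add1,r1:Mul1,r2:5,r3:9,r4:4,r5:3
cycle 3: issue ADD r2<-Add2 // r0:Add1,r1:Mul1,r2:Add2,r3:9,r4:4,r5:3
cycle 4: issue MUL r0<-Mul2 // r0:Mul2,r1:Mul1,r2:Add2,r3:9,r4:4,r5:3
cycle 5: CDB Add1=5; issue ADD r4<-Add1 // r0:Mul2,r1:Mul1,r2:Add2,r3:9,r4:Add1,r5:3
cycle 6: CDB Add2=12; stall // r0:Mul2,r1:Mul1,r2:12,r3:9,r4:Add1,r5:3
cycle 7: CDB Mul1=36; issue MUL r3<-Mul1 // r0:Mul2,r1:36,r2:12,r3:Mul1,r4:Add1,r5:3
cycle 8: stall // r0:Mul2,r1:36,r2:12,r3:Mul1,r4:Add1,r5:3
cycle 9: stall // r0:Mul2,r1:36,r2:12,r3:Mul1,r4:Add1,r5:3
cycle 10: CDB Add1=40; stall // r0:Mul2,r1:36,r2:12,r3:Mul1,r4:40,r5:3
cycle 11: CDB Mul2=60; issue MUL r5<-Mul2 // r0:60,r1:36,r2:12,r3:Mul1,r4:40,r5:Mul2
cycle 12: issue SUB r2<-Add1 // r0:60,r1:36,r2:Add1,r3:Mul1,r4:40,r5:Mul2
cycle 13: issue ADD r0<-Add2 // r0:Add2,r1:36,r2:Add1,r3:Mul1,r4:40,r5:Mul2
cycle 14: stall // r0:Add2,r1:36,r2:Add1,r3:Mul1,r4:40,r5:Mul2
cycle 15: stall // r0:Add2,r1:36,r2:Add1,r3:Mul1,r4:40,r5:Mul2

STATUS = VALUE 40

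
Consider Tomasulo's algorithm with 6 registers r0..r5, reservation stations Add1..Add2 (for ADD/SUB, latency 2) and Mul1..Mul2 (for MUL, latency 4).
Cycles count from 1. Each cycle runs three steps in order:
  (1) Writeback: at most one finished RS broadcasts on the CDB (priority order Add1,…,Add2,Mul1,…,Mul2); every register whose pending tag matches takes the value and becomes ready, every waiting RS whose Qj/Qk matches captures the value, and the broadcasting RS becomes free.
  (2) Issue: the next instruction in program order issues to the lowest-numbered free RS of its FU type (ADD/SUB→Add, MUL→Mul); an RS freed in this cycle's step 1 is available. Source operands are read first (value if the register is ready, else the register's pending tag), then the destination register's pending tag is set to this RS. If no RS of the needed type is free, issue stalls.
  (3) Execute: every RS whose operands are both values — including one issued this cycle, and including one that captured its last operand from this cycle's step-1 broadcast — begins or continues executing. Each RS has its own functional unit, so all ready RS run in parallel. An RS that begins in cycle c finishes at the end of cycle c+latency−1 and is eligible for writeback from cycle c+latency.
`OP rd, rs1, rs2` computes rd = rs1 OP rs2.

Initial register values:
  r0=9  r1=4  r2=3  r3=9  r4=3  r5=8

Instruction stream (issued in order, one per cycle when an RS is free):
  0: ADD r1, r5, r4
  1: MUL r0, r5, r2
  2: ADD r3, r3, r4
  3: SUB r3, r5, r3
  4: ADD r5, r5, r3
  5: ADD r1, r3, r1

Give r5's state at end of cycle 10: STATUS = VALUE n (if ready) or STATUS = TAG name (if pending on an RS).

cycle 1: issue ADD r1<-Add1 // r0:9,r1:Add1,r2:3,r3:9,r4:3,r5:8
cycle 2: issue MUL r0<-Mul1 // r0:Mul1,r1:Add1,r2:3,r3:9,r4:3,r5:8
cycle 3: CDB Add1=11; issue ADD r3<-Add1 // r0:Mul1,r1:11,r2:3,r3:Add1,r4:3,r5:8
cycle 4: issue SUB r3<-Add2 // r0:Mul1,r1:11,r2:3,r3:Add2,r4:3,r5:8
cycle 5: CDB Add1=12; issue ADD r5<-Add1 // r0:Mul1,r1:11,r2:3,r3:Add2,r4:3,r5:Add1
cycle 6: CDB Mul1=24; stall // r0:24,r1:11,r2:3,r3:Add2,r4:3,r5:Add1
cycle 7: CDB Add2=-4; issue ADD r1<-Add2 // r0:24,r1:Add2,r2:3,r3:-4,r4:3,r5:Add1
cycle 8: - // r0:24,r1:Add2,r2:3,r3:-4,r4:3,r5:Add1
cycle 9: CDB Add1=4 // r0:24,r1:Add2,r2:3,r3:-4,r4:3,r5:4
cycle 10: CDB Add2=7 // r0:24,r1:7,r2:3,r3:-4,r4:3,r5:4

STATUS = VALUE 4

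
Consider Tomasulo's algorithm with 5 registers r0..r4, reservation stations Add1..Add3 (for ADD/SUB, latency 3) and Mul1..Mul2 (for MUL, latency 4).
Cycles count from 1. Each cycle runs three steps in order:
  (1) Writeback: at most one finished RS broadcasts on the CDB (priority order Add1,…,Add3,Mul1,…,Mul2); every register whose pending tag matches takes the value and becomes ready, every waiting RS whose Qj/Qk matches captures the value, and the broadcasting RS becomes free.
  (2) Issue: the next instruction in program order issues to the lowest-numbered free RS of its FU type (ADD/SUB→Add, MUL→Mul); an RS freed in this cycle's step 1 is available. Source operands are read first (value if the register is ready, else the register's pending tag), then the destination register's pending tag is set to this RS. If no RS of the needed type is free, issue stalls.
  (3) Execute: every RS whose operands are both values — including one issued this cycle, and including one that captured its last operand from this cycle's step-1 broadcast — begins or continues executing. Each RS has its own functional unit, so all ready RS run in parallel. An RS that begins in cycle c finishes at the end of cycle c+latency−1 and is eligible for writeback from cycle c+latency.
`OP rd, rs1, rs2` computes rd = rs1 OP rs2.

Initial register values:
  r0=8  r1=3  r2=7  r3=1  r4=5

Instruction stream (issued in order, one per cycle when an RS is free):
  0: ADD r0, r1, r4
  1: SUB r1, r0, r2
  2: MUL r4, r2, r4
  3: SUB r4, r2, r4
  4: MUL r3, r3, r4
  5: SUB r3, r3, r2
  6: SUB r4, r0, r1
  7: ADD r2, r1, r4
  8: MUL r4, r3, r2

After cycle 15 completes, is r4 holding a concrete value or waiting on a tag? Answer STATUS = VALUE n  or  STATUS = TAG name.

STATUS = TAG Mul1

cycle 1: issue ADD r0<-Add1 // r0:Add1,r1:3,r2:7,r3:1,r4:5
cycle 2: issue SUB r1<-Add2 // r0:Add1,r1:Add2,r2:7,r3:1,r4:5
cycle 3: issue MUL r4<-Mul1 // r0:Add1,r1:Add2,r2:7,r3:1,r4:Mul1
cycle 4: CDB Add1=8; issue SUB r4<-Add1 // r0:8,r1:Add2,r2:7,r3:1,r4:Add1
cycle 5: issue MUL r3<-Mul2 // r0:8,r1:Add2,r2:7,r3:Mul2,r4:Add1
cycle 6: issue SUB r3<-Add3 // r0:8,r1:Add2,r2:7,r3:Add3,r4:Add1
cycle 7: CDB Add2=1; issue SUB r4<-Add2 // r0:8,r1:1,r2:7,r3:Add3,r4:Add2
cycle 8: CDB Mul1=35; stall // r0:8,r1:1,r2:7,r3:Add3,r4:Add2
cycle 9: stall // r0:8,r1:1,r2:7,r3:Add3,r4:Add2
cycle 10: CDB Add2=7; issue ADD r2<-Add2 // r0:8,r1:1,r2:Add2,r3:Add3,r4:7
cycle 11: CDB Add1=-28; issue MUL r4<-Mul1 // r0:8,r1:1,r2:Add2,r3:Add3,r4:Mul1
cycle 12: - // r0:8,r1:1,r2:Add2,r3:Add3,r4:Mul1
cycle 13: CDB Add2=8 // r0:8,r1:1,r2:8,r3:Add3,r4:Mul1
cycle 14: - // r0:8,r1:1,r2:8,r3:Add3,r4:Mul1
cycle 15: CDB Mul2=-28 // r0:8,r1:1,r2:8,r3:Add3,r4:Mul1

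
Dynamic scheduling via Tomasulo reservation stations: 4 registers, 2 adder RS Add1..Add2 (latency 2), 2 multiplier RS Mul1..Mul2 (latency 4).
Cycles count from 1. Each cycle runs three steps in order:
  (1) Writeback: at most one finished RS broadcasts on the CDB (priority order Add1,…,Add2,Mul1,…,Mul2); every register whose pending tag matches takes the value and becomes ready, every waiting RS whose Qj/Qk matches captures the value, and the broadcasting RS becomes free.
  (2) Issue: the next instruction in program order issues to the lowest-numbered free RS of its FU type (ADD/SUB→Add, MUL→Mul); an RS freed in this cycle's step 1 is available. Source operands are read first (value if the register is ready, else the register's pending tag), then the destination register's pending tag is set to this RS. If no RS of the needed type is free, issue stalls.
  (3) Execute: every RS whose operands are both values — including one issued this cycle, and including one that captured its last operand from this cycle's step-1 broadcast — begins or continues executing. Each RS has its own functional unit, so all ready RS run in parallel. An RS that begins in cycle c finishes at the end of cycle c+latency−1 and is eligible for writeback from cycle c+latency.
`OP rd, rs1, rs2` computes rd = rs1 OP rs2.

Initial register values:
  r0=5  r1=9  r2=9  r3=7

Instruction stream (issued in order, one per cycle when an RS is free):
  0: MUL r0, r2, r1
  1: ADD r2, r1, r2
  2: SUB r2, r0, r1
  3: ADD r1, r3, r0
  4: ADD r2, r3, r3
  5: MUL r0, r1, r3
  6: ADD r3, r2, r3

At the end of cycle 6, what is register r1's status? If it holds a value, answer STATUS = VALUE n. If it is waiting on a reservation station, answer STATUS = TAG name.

c1: issue MUL r0<-Mul1 | r0:Mul1,r1:9,r2:9,r3:7
c2: issue ADD r2<-Add1 | r0:Mul1,r1:9,r2:Add1,r3:7
c3: issue SUB r2<-Add2 | r0:Mul1,r1:9,r2:Add2,r3:7
c4: CDB Add1=18; issue ADD r1<-Add1 | r0:Mul1,r1:Add1,r2:Add2,r3:7
c5: CDB Mul1=81; stall | r0:81,r1:Add1,r2:Add2,r3:7
c6: stall | r0:81,r1:Add1,r2:Add2,r3:7

STATUS = TAG Add1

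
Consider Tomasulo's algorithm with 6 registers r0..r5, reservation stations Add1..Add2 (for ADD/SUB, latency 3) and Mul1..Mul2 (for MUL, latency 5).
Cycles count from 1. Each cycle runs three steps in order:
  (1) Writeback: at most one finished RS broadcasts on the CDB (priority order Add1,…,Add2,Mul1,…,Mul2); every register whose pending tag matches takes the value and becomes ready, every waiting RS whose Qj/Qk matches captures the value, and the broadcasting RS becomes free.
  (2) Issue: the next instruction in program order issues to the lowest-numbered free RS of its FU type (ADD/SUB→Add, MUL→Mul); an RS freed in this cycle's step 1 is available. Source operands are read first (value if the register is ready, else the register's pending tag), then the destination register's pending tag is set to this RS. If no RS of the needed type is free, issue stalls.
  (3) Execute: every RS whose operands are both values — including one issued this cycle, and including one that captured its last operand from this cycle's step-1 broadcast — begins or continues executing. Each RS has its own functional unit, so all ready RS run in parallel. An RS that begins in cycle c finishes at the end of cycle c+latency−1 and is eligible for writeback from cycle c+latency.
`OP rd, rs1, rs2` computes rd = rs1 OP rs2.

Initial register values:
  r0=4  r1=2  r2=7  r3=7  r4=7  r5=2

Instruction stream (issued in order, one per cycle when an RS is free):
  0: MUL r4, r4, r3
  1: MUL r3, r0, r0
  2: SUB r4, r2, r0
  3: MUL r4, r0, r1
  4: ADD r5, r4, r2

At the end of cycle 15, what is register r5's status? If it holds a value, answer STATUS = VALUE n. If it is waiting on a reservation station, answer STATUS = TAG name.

  c1: issue MUL r4<-Mul1  regs: r0:4,r1:2,r2:7,r3:7,r4:Mul1,r5:2
  c2: issue MUL r3<-Mul2  regs: r0:4,r1:2,r2:7,r3:Mul2,r4:Mul1,r5:2
  c3: issue SUB r4<-Add1  regs: r0:4,r1:2,r2:7,r3:Mul2,r4:Add1,r5:2
  c4: stall  regs: r0:4,r1:2,r2:7,r3:Mul2,r4:Add1,r5:2
  c5: stall  regs: r0:4,r1:2,r2:7,r3:Mul2,r4:Add1,r5:2
  c6: CDB Add1=3; stall  regs: r0:4,r1:2,r2:7,r3:Mul2,r4:3,r5:2
  c7: CDB Mul1=49; issue MUL r4<-Mul1  regs: r0:4,r1:2,r2:7,r3:Mul2,r4:Mul1,r5:2
  c8: CDB Mul2=16; issue ADD r5<-Add1  regs: r0:4,r1:2,r2:7,r3:16,r4:Mul1,r5:Add1
  c9: -  regs: r0:4,r1:2,r2:7,r3:16,r4:Mul1,r5:Add1
  c10: -  regs: r0:4,r1:2,r2:7,r3:16,r4:Mul1,r5:Add1
  c11: -  regs: r0:4,r1:2,r2:7,r3:16,r4:Mul1,r5:Add1
  c12: CDB Mul1=8  regs: r0:4,r1:2,r2:7,r3:16,r4:8,r5:Add1
  c13: -  regs: r0:4,r1:2,r2:7,r3:16,r4:8,r5:Add1
  c14: -  regs: r0:4,r1:2,r2:7,r3:16,r4:8,r5:Add1
  c15: CDB Add1=15  regs: r0:4,r1:2,r2:7,r3:16,r4:8,r5:15

STATUS = VALUE 15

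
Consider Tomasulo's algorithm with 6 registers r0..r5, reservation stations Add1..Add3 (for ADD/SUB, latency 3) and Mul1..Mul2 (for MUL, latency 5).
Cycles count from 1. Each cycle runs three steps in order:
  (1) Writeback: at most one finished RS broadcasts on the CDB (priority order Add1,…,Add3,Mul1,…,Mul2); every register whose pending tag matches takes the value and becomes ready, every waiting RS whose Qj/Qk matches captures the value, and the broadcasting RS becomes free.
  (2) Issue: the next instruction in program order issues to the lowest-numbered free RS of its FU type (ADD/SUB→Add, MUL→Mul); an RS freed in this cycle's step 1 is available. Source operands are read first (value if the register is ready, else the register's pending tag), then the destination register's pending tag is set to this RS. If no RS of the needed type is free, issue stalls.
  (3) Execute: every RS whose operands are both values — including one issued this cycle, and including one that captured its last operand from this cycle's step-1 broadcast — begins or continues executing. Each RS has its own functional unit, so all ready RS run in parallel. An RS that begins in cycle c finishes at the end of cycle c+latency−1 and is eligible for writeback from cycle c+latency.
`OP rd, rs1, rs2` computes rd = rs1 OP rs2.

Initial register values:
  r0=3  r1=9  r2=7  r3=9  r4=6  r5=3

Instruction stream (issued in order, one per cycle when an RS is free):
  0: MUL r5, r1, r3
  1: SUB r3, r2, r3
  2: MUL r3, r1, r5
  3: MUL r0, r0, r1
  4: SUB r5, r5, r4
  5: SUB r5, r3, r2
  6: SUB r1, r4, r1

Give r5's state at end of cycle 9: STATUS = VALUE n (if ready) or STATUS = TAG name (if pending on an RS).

STATUS = TAG Add2

c1: issue MUL r5<-Mul1 | r0:3,r1:9,r2:7,r3:9,r4:6,r5:Mul1
c2: issue SUB r3<-Add1 | r0:3,r1:9,r2:7,r3:Add1,r4:6,r5:Mul1
c3: issue MUL r3<-Mul2 | r0:3,r1:9,r2:7,r3:Mul2,r4:6,r5:Mul1
c4: stall | r0:3,r1:9,r2:7,r3:Mul2,r4:6,r5:Mul1
c5: CDB Add1=-2; stall | r0:3,r1:9,r2:7,r3:Mul2,r4:6,r5:Mul1
c6: CDB Mul1=81; issue MUL r0<-Mul1 | r0:Mul1,r1:9,r2:7,r3:Mul2,r4:6,r5:81
c7: issue SUB r5<-Add1 | r0:Mul1,r1:9,r2:7,r3:Mul2,r4:6,r5:Add1
c8: issue SUB r5<-Add2 | r0:Mul1,r1:9,r2:7,r3:Mul2,r4:6,r5:Add2
c9: issue SUB r1<-Add3 | r0:Mul1,r1:Add3,r2:7,r3:Mul2,r4:6,r5:Add2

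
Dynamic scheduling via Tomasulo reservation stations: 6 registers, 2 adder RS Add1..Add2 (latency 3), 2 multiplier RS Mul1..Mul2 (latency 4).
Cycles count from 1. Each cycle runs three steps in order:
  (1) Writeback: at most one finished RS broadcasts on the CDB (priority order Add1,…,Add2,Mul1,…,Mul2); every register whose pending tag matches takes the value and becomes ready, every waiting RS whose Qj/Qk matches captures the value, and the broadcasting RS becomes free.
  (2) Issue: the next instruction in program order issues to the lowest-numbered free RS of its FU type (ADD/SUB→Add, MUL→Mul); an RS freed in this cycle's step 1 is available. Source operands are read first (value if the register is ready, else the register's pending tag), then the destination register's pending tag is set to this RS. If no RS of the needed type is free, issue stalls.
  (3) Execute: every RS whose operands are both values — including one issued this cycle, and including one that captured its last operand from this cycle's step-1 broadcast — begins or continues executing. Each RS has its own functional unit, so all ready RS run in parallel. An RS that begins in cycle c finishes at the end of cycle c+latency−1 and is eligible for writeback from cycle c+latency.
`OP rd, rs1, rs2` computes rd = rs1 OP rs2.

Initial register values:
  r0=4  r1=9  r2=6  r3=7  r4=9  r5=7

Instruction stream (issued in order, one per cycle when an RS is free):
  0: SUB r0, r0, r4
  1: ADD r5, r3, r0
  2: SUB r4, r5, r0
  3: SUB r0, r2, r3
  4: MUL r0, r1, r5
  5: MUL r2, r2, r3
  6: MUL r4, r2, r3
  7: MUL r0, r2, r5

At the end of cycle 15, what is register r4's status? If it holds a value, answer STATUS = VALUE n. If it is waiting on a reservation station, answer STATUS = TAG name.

cycle 1: issue SUB r0<-Add1 // r0:Add1,r1:9,r2:6,r3:7,r4:9,r5:7
cycle 2: issue ADD r5<-Add2 // r0:Add1,r1:9,r2:6,r3:7,r4:9,r5:Add2
cycle 3: stall // r0:Add1,r1:9,r2:6,r3:7,r4:9,r5:Add2
cycle 4: CDB Add1=-5; issue SUB r4<-Add1 // r0:-5,r1:9,r2:6,r3:7,r4:Add1,r5:Add2
cycle 5: stall // r0:-5,r1:9,r2:6,r3:7,r4:Add1,r5:Add2
cycle 6: stall // r0:-5,r1:9,r2:6,r3:7,r4:Add1,r5:Add2
cycle 7: CDB Add2=2; issue SUB r0<-Add2 // r0:Add2,r1:9,r2:6,r3:7,r4:Add1,r5:2
cycle 8: issue MUL r0<-Mul1 // r0:Mul1,r1:9,r2:6,r3:7,r4:Add1,r5:2
cycle 9: issue MUL r2<-Mul2 // r0:Mul1,r1:9,r2:Mul2,r3:7,r4:Add1,r5:2
cycle 10: CDB Add1=7; stall // r0:Mul1,r1:9,r2:Mul2,r3:7,r4:7,r5:2
cycle 11: CDB Add2=-1; stall // r0:Mul1,r1:9,r2:Mul2,r3:7,r4:7,r5:2
cycle 12: CDB Mul1=18; issue MUL r4<-Mul1 // r0:18,r1:9,r2:Mul2,r3:7,r4:Mul1,r5:2
cycle 13: CDB Mul2=42; issue MUL r0<-Mul2 // r0:Mul2,r1:9,r2:42,r3:7,r4:Mul1,r5:2
cycle 14: - // r0:Mul2,r1:9,r2:42,r3:7,r4:Mul1,r5:2
cycle 15: - // r0:Mul2,r1:9,r2:42,r3:7,r4:Mul1,r5:2

STATUS = TAG Mul1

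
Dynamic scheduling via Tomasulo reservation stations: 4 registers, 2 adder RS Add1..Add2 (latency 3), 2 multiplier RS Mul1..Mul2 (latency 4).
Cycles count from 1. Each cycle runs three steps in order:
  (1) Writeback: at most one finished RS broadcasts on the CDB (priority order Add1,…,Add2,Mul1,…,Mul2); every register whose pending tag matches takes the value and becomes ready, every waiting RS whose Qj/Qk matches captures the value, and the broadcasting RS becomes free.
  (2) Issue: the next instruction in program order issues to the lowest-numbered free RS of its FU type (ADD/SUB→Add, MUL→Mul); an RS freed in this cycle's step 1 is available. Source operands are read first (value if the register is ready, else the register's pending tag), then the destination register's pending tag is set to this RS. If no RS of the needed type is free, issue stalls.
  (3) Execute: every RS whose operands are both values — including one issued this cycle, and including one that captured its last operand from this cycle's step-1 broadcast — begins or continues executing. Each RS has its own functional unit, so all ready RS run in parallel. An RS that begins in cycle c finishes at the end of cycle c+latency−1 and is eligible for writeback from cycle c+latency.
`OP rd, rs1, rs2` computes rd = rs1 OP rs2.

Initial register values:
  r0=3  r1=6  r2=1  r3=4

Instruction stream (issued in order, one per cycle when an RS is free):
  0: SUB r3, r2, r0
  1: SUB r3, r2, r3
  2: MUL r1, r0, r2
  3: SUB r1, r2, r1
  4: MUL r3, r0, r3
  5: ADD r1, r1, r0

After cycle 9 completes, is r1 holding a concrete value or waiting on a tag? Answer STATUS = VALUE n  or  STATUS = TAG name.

  c1: issue SUB r3<-Add1  regs: r0:3,r1:6,r2:1,r3:Add1
  c2: issue SUB r3<-Add2  regs: r0:3,r1:6,r2:1,r3:Add2
  c3: issue MUL r1<-Mul1  regs: r0:3,r1:Mul1,r2:1,r3:Add2
  c4: CDB Add1=-2; issue SUB r1<-Add1  regs: r0:3,r1:Add1,r2:1,r3:Add2
  c5: issue MUL r3<-Mul2  regs: r0:3,r1:Add1,r2:1,r3:Mul2
  c6: stall  regs: r0:3,r1:Add1,r2:1,r3:Mul2
  c7: CDB Add2=3; issue ADD r1<-Add2  regs: r0:3,r1:Add2,r2:1,r3:Mul2
  c8: CDB Mul1=3  regs: r0:3,r1:Add2,r2:1,r3:Mul2
  c9: -  regs: r0:3,r1:Add2,r2:1,r3:Mul2

STATUS = TAG Add2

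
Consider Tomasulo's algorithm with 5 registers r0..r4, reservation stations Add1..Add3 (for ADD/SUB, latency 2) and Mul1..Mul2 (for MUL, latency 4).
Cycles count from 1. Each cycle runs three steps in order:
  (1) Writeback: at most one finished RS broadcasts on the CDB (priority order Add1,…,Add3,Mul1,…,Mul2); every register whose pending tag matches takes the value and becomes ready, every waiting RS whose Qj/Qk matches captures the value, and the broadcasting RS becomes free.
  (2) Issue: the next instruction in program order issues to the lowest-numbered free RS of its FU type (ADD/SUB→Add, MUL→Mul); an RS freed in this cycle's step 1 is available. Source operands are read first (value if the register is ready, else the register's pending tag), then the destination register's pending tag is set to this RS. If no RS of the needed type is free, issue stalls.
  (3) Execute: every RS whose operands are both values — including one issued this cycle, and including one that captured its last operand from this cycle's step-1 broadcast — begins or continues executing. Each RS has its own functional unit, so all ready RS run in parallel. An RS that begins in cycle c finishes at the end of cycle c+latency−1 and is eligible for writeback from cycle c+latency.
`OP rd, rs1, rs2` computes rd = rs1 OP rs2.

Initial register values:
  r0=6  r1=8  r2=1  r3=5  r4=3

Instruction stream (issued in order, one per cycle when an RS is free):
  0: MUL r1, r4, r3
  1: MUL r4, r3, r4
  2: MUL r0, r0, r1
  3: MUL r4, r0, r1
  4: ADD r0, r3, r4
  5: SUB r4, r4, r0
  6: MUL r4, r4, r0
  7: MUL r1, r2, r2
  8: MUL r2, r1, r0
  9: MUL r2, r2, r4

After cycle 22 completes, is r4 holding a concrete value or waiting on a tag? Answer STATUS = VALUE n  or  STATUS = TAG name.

c1: issue MUL r1<-Mul1 | r0:6,r1:Mul1,r2:1,r3:5,r4:3
c2: issue MUL r4<-Mul2 | r0:6,r1:Mul1,r2:1,r3:5,r4:Mul2
c3: stall | r0:6,r1:Mul1,r2:1,r3:5,r4:Mul2
c4: stall | r0:6,r1:Mul1,r2:1,r3:5,r4:Mul2
c5: CDB Mul1=15; issue MUL r0<-Mul1 | r0:Mul1,r1:15,r2:1,r3:5,r4:Mul2
c6: CDB Mul2=15; issue MUL r4<-Mul2 | r0:Mul1,r1:15,r2:1,r3:5,r4:Mul2
c7: issue ADD r0<-Add1 | r0:Add1,r1:15,r2:1,r3:5,r4:Mul2
c8: issue SUB r4<-Add2 | r0:Add1,r1:15,r2:1,r3:5,r4:Add2
c9: CDB Mul1=90; issue MUL r4<-Mul1 | r0:Add1,r1:15,r2:1,r3:5,r4:Mul1
c10: stall | r0:Add1,r1:15,r2:1,r3:5,r4:Mul1
c11: stall | r0:Add1,r1:15,r2:1,r3:5,r4:Mul1
c12: stall | r0:Add1,r1:15,r2:1,r3:5,r4:Mul1
c13: CDB Mul2=1350; issue MUL r1<-Mul2 | r0:Add1,r1:Mul2,r2:1,r3:5,r4:Mul1
c14: stall | r0:Add1,r1:Mul2,r2:1,r3:5,r4:Mul1
c15: CDB Add1=1355; stall | r0:1355,r1:Mul2,r2:1,r3:5,r4:Mul1
c16: stall | r0:1355,r1:Mul2,r2:1,r3:5,r4:Mul1
c17: CDB Add2=-5; stall | r0:1355,r1:Mul2,r2:1,r3:5,r4:Mul1
c18: CDB Mul2=1; issue MUL r2<-Mul2 | r0:1355,r1:1,r2:Mul2,r3:5,r4:Mul1
c19: stall | r0:1355,r1:1,r2:Mul2,r3:5,r4:Mul1
c20: stall | r0:1355,r1:1,r2:Mul2,r3:5,r4:Mul1
c21: CDB Mul1=-6775; issue MUL r2<-Mul1 | r0:1355,r1:1,r2:Mul1,r3:5,r4:-6775
c22: CDB Mul2=1355 | r0:1355,r1:1,r2:Mul1,r3:5,r4:-6775

STATUS = VALUE -6775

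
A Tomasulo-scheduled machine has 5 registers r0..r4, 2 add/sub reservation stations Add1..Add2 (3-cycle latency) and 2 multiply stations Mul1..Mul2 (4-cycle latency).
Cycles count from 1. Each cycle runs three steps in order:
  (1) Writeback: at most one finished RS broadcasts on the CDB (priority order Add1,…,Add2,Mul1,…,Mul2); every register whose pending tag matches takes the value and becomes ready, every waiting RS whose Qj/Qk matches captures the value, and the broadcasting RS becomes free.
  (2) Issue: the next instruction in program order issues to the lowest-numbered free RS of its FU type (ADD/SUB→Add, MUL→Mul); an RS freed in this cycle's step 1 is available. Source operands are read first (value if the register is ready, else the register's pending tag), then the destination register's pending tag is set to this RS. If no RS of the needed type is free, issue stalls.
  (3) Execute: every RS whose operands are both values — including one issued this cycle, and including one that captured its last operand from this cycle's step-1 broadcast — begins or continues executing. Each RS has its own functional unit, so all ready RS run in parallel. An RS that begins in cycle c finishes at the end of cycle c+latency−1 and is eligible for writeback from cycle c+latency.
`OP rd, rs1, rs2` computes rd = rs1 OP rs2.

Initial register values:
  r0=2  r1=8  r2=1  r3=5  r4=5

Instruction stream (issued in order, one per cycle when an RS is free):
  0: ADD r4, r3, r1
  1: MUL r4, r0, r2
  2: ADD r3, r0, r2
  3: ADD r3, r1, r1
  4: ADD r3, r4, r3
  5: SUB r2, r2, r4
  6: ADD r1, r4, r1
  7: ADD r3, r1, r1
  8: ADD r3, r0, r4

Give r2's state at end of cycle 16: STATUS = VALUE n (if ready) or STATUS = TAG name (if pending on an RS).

STATUS = VALUE -1

c1: issue ADD r4<-Add1 | r0:2,r1:8,r2:1,r3:5,r4:Add1
c2: issue MUL r4<-Mul1 | r0:2,r1:8,r2:1,r3:5,r4:Mul1
c3: issue ADD r3<-Add2 | r0:2,r1:8,r2:1,r3:Add2,r4:Mul1
c4: CDB Add1=13; issue ADD r3<-Add1 | r0:2,r1:8,r2:1,r3:Add1,r4:Mul1
c5: stall | r0:2,r1:8,r2:1,r3:Add1,r4:Mul1
c6: CDB Add2=3; issue ADD r3<-Add2 | r0:2,r1:8,r2:1,r3:Add2,r4:Mul1
c7: CDB Add1=16; issue SUB r2<-Add1 | r0:2,r1:8,r2:Add1,r3:Add2,r4:Mul1
c8: CDB Mul1=2; stall | r0:2,r1:8,r2:Add1,r3:Add2,r4:2
c9: stall | r0:2,r1:8,r2:Add1,r3:Add2,r4:2
c10: stall | r0:2,r1:8,r2:Add1,r3:Add2,r4:2
c11: CDB Add1=-1; issue ADD r1<-Add1 | r0:2,r1:Add1,r2:-1,r3:Add2,r4:2
c12: CDB Add2=18; issue ADD r3<-Add2 | r0:2,r1:Add1,r2:-1,r3:Add2,r4:2
c13: stall | r0:2,r1:Add1,r2:-1,r3:Add2,r4:2
c14: CDB Add1=10; issue ADD r3<-Add1 | r0:2,r1:10,r2:-1,r3:Add1,r4:2
c15: - | r0:2,r1:10,r2:-1,r3:Add1,r4:2
c16: - | r0:2,r1:10,r2:-1,r3:Add1,r4:2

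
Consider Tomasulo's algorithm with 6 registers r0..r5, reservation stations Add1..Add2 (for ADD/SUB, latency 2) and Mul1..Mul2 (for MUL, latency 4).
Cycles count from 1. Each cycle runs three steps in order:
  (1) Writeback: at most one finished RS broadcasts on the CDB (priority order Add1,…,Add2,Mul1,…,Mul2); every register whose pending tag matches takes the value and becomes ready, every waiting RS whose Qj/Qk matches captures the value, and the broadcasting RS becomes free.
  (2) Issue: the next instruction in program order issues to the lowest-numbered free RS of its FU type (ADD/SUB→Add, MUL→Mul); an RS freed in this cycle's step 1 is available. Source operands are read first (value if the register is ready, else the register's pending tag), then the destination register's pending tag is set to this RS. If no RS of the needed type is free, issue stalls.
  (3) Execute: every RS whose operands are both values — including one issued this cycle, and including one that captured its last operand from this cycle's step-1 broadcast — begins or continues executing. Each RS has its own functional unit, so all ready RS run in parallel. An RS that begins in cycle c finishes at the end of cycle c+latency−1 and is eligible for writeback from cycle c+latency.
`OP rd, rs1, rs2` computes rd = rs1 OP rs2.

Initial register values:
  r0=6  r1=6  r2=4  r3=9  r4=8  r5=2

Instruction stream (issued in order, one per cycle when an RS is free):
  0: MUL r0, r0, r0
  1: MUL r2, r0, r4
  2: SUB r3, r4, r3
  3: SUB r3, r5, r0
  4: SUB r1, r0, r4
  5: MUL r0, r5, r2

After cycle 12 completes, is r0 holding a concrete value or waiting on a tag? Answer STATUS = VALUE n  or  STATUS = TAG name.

  c1: issue MUL r0<-Mul1  regs: r0:Mul1,r1:6,r2:4,r3:9,r4:8,r5:2
  c2: issue MUL r2<-Mul2  regs: r0:Mul1,r1:6,r2:Mul2,r3:9,r4:8,r5:2
  c3: issue SUB r3<-Add1  regs: r0:Mul1,r1:6,r2:Mul2,r3:Add1,r4:8,r5:2
  c4: issue SUB r3<-Add2  regs: r0:Mul1,r1:6,r2:Mul2,r3:Add2,r4:8,r5:2
  c5: CDB Add1=-1; issue SUB r1<-Add1  regs: r0:Mul1,r1:Add1,r2:Mul2,r3:Add2,r4:8,r5:2
  c6: CDB Mul1=36; issue MUL r0<-Mul1  regs: r0:Mul1,r1:Add1,r2:Mul2,r3:Add2,r4:8,r5:2
  c7: -  regs: r0:Mul1,r1:Add1,r2:Mul2,r3:Add2,r4:8,r5:2
  c8: CDB Add1=28  regs: r0:Mul1,r1:28,r2:Mul2,r3:Add2,r4:8,r5:2
  c9: CDB Add2=-34  regs: r0:Mul1,r1:28,r2:Mul2,r3:-34,r4:8,r5:2
  c10: CDB Mul2=288  regs: r0:Mul1,r1:28,r2:288,r3:-34,r4:8,r5:2
  c11: -  regs: r0:Mul1,r1:28,r2:288,r3:-34,r4:8,r5:2
  c12: -  regs: r0:Mul1,r1:28,r2:288,r3:-34,r4:8,r5:2

STATUS = TAG Mul1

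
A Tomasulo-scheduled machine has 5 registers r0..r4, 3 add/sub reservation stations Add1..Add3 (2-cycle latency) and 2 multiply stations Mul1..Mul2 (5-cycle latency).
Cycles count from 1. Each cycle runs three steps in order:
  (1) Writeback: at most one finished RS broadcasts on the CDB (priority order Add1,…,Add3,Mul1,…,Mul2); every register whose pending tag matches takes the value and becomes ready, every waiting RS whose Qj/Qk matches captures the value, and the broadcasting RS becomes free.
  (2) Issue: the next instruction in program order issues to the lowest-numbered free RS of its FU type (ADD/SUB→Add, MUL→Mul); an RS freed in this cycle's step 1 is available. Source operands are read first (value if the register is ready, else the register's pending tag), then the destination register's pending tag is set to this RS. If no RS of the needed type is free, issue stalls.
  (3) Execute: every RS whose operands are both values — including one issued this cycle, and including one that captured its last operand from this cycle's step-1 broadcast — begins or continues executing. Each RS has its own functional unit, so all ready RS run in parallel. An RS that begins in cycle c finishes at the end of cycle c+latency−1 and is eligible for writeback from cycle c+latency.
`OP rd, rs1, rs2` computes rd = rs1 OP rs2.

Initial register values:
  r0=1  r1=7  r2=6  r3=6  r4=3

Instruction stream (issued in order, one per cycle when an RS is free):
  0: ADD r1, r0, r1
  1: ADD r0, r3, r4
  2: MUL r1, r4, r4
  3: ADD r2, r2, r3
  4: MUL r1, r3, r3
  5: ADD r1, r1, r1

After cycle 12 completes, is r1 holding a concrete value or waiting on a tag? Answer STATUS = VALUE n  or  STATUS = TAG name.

cycle 1: issue ADD r1<-Add1 // r0:1,r1:Add1,r2:6,r3:6,r4:3
cycle 2: issue ADD r0<-Add2 // r0:Add2,r1:Add1,r2:6,r3:6,r4:3
cycle 3: CDB Add1=8; issue MUL r1<-Mul1 // r0:Add2,r1:Mul1,r2:6,r3:6,r4:3
cycle 4: CDB Add2=9; issue ADD r2<-Add1 // r0:9,r1:Mul1,r2:Add1,r3:6,r4:3
cycle 5: issue MUL r1<-Mul2 // r0:9,r1:Mul2,r2:Add1,r3:6,r4:3
cycle 6: CDB Add1=12; issue ADD r1<-Add1 // r0:9,r1:Add1,r2:12,r3:6,r4:3
cycle 7: - // r0:9,r1:Add1,r2:12,r3:6,r4:3
cycle 8: CDB Mul1=9 // r0:9,r1:Add1,r2:12,r3:6,r4:3
cycle 9: - // r0:9,r1:Add1,r2:12,r3:6,r4:3
cycle 10: CDB Mul2=36 // r0:9,r1:Add1,r2:12,r3:6,r4:3
cycle 11: - // r0:9,r1:Add1,r2:12,r3:6,r4:3
cycle 12: CDB Add1=72 // r0:9,r1:72,r2:12,r3:6,r4:3

STATUS = VALUE 72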